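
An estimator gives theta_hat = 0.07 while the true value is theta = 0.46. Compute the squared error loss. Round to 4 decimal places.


The squared error loss is (theta_hat - theta)^2
= (0.07 - 0.46)^2
= (-0.39)^2 = 0.1521

0.1521


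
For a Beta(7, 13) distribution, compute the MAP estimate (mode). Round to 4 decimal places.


MAP = mode = (a-1)/(a+b-2)
= (7-1)/(7+13-2)
= 6/18 = 0.3333

0.3333


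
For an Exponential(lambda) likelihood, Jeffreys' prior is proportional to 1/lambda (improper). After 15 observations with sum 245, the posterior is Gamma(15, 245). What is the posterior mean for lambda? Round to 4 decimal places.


Posterior = Gamma(n, sum_x) = Gamma(15, 245)
Posterior mean = shape/rate = 15/245
= 0.0612

0.0612


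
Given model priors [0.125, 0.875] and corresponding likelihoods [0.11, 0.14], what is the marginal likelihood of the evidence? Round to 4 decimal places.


P(E) = sum_i P(M_i) P(E|M_i)
= 0.0138 + 0.1225
= 0.1363

0.1363


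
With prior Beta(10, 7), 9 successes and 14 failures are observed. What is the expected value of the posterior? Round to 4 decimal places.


Posterior = Beta(19, 21)
E[theta] = alpha/(alpha+beta)
= 19/40 = 0.475

0.475


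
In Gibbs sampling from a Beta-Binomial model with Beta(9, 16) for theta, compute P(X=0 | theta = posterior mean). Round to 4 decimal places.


Posterior mean = alpha/(alpha+beta) = 9/25 = 0.36
P(X=0|theta=mean) = 1 - theta = 0.64

0.64


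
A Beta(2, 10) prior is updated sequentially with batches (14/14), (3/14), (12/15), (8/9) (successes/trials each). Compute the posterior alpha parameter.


Sequential conjugate updating is equivalent to a single batch update.
Total successes across all batches = 37
alpha_posterior = alpha_prior + total_successes = 2 + 37
= 39

39


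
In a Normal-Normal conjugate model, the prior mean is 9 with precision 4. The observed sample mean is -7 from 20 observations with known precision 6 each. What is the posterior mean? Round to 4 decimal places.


Posterior precision = tau0 + n*tau = 4 + 20*6 = 124
Posterior mean = (tau0*mu0 + n*tau*xbar) / posterior_precision
= (4*9 + 20*6*-7) / 124
= -804 / 124 = -6.4839

-6.4839


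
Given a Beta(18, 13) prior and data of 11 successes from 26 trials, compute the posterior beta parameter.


Number of failures = 26 - 11 = 15
Posterior beta = 13 + 15 = 28

28


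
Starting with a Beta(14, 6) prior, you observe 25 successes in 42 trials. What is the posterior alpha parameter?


For a Beta-Binomial conjugate model:
Posterior alpha = prior alpha + number of successes
= 14 + 25 = 39

39


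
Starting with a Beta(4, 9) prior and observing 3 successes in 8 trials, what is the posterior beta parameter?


Posterior beta = prior beta + failures
Failures = 8 - 3 = 5
beta_post = 9 + 5 = 14

14


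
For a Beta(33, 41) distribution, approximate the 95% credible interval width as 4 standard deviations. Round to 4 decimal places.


Variance of Beta(a,b) = ab / ((a+b)^2 * (a+b+1))
= 33*41 / ((74)^2 * 75)
= 0.0033
SD = sqrt(0.0033) = 0.0574
Width = 4 * SD = 0.2296

0.2296


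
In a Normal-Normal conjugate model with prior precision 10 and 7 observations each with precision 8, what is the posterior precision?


Posterior precision = prior precision + n * observation precision
= 10 + 7 * 8
= 10 + 56 = 66

66


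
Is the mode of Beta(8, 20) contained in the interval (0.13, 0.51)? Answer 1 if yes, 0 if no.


Mode = (a-1)/(a+b-2) = 7/26 = 0.2692
Interval: (0.13, 0.51)
Contains mode? 1

1


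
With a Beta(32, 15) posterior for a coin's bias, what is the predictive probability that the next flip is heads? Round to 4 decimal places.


The predictive probability equals the posterior mean.
P(next = heads) = alpha / (alpha + beta)
= 32 / 47 = 0.6809

0.6809


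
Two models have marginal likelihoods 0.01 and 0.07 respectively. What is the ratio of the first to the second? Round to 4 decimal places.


Evidence ratio = 0.01 / 0.07
= 0.1429

0.1429


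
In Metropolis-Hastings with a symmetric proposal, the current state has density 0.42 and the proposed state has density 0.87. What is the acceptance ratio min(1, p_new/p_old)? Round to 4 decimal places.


Ratio = p_new / p_old = 0.87 / 0.42 = 2.0714
Acceptance = min(1, 2.0714) = 1.0

1.0


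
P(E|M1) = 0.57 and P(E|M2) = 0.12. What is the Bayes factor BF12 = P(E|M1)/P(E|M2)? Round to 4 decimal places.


Bayes factor BF12 = P(E|M1) / P(E|M2)
= 0.57 / 0.12
= 4.75

4.75


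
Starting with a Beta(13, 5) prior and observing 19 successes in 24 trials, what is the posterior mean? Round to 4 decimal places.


Posterior parameters: alpha = 13 + 19 = 32
beta = 5 + 5 = 10
Posterior mean = alpha / (alpha + beta) = 32 / 42
= 0.7619

0.7619


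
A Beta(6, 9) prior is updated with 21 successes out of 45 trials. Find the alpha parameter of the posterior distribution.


In the Beta-Binomial conjugate update:
alpha_post = alpha_prior + successes
= 6 + 21
= 27

27


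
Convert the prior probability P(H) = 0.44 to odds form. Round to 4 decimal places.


P(not H) = 1 - 0.44 = 0.56
Odds = 0.44 / 0.56 = 0.7857

0.7857


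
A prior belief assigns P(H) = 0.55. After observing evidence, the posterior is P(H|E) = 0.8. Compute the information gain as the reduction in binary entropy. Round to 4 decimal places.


H(prior) = -0.55*log2(0.55) - 0.45*log2(0.45)
= 0.9928
H(post) = -0.8*log2(0.8) - 0.2*log2(0.2)
= 0.7219
IG = 0.9928 - 0.7219 = 0.2708

0.2708


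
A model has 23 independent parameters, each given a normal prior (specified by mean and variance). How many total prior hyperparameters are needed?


Each normal prior needs 2 hyperparameters (mean and variance).
Total = 2 * 23 = 46

46


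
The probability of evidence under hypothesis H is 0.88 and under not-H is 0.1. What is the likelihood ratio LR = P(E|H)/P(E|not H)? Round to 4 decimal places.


LR = 0.88 / 0.1
= 8.8

8.8


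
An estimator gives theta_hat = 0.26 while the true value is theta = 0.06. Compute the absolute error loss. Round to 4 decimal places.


The absolute error loss is |theta_hat - theta|
= |0.26 - 0.06|
= 0.2

0.2


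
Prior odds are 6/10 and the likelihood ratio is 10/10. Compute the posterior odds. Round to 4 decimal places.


Posterior odds = prior odds * likelihood ratio
= (6/10) * (10/10)
= 60 / 100
= 0.6

0.6


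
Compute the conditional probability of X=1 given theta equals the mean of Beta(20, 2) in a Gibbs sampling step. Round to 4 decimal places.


Mean of Beta(20, 2) = 0.9091
P(X=1 | theta=0.9091) = 0.9091

0.9091


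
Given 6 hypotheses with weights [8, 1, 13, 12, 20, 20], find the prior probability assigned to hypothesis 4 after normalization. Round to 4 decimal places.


To normalize, divide each weight by the sum of all weights.
Sum = 74
Prior(H4) = 12/74 = 0.1622

0.1622


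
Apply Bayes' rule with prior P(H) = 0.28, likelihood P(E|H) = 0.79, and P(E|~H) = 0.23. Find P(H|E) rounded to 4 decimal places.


Step 1: Compute marginal P(E) = P(E|H)P(H) + P(E|~H)P(~H)
= 0.79*0.28 + 0.23*0.72 = 0.3868
Step 2: P(H|E) = P(E|H)P(H)/P(E) = 0.2212/0.3868
= 0.5719

0.5719


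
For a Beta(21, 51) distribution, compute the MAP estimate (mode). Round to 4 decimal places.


MAP = mode = (a-1)/(a+b-2)
= (21-1)/(21+51-2)
= 20/70 = 0.2857

0.2857


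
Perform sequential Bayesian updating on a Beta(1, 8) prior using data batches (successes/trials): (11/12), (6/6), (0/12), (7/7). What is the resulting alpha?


Accumulate successes: 24
Posterior alpha = prior alpha + sum of successes
= 1 + 24 = 25

25


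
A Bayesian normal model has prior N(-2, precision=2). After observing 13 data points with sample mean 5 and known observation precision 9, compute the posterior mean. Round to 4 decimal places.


Posterior mean = (prior_precision * prior_mean + n * data_precision * data_mean) / (prior_precision + n * data_precision)
Numerator = 2*-2 + 13*9*5 = 581
Denominator = 2 + 13*9 = 119
Posterior mean = 4.8824

4.8824


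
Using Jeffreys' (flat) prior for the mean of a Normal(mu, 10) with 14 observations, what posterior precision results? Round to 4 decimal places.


Flat prior means prior precision is 0.
Posterior precision = n / sigma^2 = 14/10 = 1.4

1.4


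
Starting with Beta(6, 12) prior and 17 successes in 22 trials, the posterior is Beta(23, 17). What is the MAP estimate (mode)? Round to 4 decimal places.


The mode of Beta(a, b) when a > 1 and b > 1 is (a-1)/(a+b-2)
= (23 - 1) / (23 + 17 - 2)
= 22 / 38
= 0.5789

0.5789


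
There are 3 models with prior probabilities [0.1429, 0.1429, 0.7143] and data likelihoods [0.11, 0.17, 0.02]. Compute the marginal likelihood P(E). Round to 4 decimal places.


P(E) = sum over models of P(M_i) * P(E|M_i)
= 0.1429*0.11 + 0.1429*0.17 + 0.7143*0.02
= 0.0543

0.0543


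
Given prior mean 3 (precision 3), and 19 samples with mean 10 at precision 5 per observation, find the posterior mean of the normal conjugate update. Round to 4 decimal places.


The posterior mean is a precision-weighted average of prior and data.
Post. prec. = 3 + 95 = 98
Post. mean = (9 + 950)/98 = 959/98 = 9.7857

9.7857


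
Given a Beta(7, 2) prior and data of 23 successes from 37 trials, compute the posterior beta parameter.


Number of failures = 37 - 23 = 14
Posterior beta = 2 + 14 = 16

16


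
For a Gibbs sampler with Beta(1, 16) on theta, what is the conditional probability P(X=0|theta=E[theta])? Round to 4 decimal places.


E[theta] = 1/(1+16) = 0.0588
P(X=0|theta) = 1 - theta = 0.9412

0.9412


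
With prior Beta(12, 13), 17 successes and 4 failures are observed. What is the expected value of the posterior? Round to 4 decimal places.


Posterior = Beta(29, 17)
E[theta] = alpha/(alpha+beta)
= 29/46 = 0.6304

0.6304


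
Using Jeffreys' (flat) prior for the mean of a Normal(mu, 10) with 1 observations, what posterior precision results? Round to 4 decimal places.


Flat prior means prior precision is 0.
Posterior precision = n / sigma^2 = 1/10 = 0.1

0.1


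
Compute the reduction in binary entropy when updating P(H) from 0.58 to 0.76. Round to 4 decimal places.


H_before = -p*log2(p) - (1-p)*log2(1-p) for p=0.58: 0.9815
H_after for p=0.76: 0.795
Reduction = 0.9815 - 0.795 = 0.1864

0.1864


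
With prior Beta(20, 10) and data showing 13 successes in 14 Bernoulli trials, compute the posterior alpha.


Conjugate update: alpha_posterior = alpha_prior + k
= 20 + 13 = 33

33


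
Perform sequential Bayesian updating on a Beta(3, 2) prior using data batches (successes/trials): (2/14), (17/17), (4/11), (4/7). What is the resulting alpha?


Accumulate successes: 27
Posterior alpha = prior alpha + sum of successes
= 3 + 27 = 30

30


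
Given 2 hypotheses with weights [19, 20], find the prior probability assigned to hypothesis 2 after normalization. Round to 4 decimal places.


To normalize, divide each weight by the sum of all weights.
Sum = 39
Prior(H2) = 20/39 = 0.5128

0.5128


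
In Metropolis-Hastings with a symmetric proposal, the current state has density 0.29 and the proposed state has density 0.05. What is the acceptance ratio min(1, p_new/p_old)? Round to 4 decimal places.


Ratio = p_new / p_old = 0.05 / 0.29 = 0.1724
Acceptance = min(1, 0.1724) = 0.1724

0.1724


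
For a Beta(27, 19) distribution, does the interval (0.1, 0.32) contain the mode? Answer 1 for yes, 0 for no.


Mode of Beta(a,b) = (a-1)/(a+b-2)
= (27-1)/(27+19-2) = 0.5909
Check: 0.1 <= 0.5909 <= 0.32?
Result: 0

0


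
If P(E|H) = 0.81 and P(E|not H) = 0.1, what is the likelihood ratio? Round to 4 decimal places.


Likelihood ratio = P(E|H) / P(E|not H)
= 0.81 / 0.1
= 8.1

8.1


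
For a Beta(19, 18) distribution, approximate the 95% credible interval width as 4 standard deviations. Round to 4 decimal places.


Variance of Beta(a,b) = ab / ((a+b)^2 * (a+b+1))
= 19*18 / ((37)^2 * 38)
= 0.0066
SD = sqrt(0.0066) = 0.0811
Width = 4 * SD = 0.3243

0.3243


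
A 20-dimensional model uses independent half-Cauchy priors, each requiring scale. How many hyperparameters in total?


Per parameter: 1 (scale).
Total = 20 * 1 = 20

20


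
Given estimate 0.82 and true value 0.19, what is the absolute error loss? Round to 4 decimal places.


Absolute error = |estimate - true|
= |0.63| = 0.63

0.63


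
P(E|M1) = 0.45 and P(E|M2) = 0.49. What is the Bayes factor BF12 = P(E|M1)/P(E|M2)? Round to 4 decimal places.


Bayes factor BF12 = P(E|M1) / P(E|M2)
= 0.45 / 0.49
= 0.9184

0.9184


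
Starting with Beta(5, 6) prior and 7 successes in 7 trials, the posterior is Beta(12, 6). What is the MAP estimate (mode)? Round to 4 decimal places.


The mode of Beta(a, b) when a > 1 and b > 1 is (a-1)/(a+b-2)
= (12 - 1) / (12 + 6 - 2)
= 11 / 16
= 0.6875

0.6875


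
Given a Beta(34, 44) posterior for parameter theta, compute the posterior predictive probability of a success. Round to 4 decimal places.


For a Beta-Bernoulli model, the predictive probability is the mean:
P(success) = 34/(34+44) = 34/78 = 0.4359

0.4359


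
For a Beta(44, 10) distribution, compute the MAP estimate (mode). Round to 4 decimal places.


MAP = mode = (a-1)/(a+b-2)
= (44-1)/(44+10-2)
= 43/52 = 0.8269

0.8269


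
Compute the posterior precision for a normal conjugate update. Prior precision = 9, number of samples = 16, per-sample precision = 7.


tau_post = tau_0 + n * tau
= 9 + 16 * 7 = 121

121


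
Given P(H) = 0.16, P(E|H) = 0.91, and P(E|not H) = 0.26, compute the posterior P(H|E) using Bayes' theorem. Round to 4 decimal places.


By Bayes' theorem: P(H|E) = P(E|H)*P(H) / P(E)
P(E) = P(E|H)*P(H) + P(E|not H)*P(not H)
P(E) = 0.91*0.16 + 0.26*0.84 = 0.364
P(H|E) = 0.91*0.16 / 0.364 = 0.4

0.4


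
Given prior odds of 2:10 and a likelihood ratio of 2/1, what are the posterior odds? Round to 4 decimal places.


Posterior odds = prior odds * LR
Prior odds = 2/10 = 0.2
LR = 2/1 = 2.0
Posterior odds = 0.2 * 2.0 = 0.4

0.4


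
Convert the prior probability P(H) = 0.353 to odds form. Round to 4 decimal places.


P(not H) = 1 - 0.353 = 0.647
Odds = 0.353 / 0.647 = 0.5456

0.5456


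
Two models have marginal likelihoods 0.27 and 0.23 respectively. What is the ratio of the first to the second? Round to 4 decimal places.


Evidence ratio = 0.27 / 0.23
= 1.1739

1.1739


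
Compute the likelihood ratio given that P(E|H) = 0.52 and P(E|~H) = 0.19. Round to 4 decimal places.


LR = P(E|H) / P(E|~H)
= 0.52 / 0.19 = 2.7368

2.7368


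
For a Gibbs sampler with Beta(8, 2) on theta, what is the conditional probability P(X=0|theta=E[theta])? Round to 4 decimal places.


E[theta] = 8/(8+2) = 0.8
P(X=0|theta) = 1 - theta = 0.2

0.2


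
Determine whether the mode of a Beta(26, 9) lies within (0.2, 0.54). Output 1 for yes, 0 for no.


First find the mode: (a-1)/(a+b-2) = 0.7576
Is 0.7576 in (0.2, 0.54)? 0

0


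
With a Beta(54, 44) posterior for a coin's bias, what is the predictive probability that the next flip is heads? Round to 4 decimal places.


The predictive probability equals the posterior mean.
P(next = heads) = alpha / (alpha + beta)
= 54 / 98 = 0.551

0.551


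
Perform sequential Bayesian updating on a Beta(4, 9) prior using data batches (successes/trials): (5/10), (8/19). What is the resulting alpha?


Accumulate successes: 13
Posterior alpha = prior alpha + sum of successes
= 4 + 13 = 17

17


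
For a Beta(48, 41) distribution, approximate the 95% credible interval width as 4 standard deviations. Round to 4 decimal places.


Variance of Beta(a,b) = ab / ((a+b)^2 * (a+b+1))
= 48*41 / ((89)^2 * 90)
= 0.0028
SD = sqrt(0.0028) = 0.0525
Width = 4 * SD = 0.2102

0.2102


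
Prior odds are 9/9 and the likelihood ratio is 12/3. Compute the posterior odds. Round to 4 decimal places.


Posterior odds = prior odds * likelihood ratio
= (9/9) * (12/3)
= 108 / 27
= 4.0

4.0


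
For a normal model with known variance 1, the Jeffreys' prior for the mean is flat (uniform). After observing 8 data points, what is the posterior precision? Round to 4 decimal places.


Jeffreys' prior for normal mean (known variance) is flat.
Prior precision = 0.
Posterior precision = prior_prec + n/sigma^2 = 0 + 8/1
= 8.0

8.0


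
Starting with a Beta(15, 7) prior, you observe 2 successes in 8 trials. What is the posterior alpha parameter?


For a Beta-Binomial conjugate model:
Posterior alpha = prior alpha + number of successes
= 15 + 2 = 17

17


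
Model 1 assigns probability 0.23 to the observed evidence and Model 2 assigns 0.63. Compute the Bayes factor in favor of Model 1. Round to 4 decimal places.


BF = P(data|M1) / P(data|M2)
= 0.23 / 0.63 = 0.3651

0.3651


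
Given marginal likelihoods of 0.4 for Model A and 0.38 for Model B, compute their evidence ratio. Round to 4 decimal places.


Ratio = ML(A) / ML(B) = 0.4/0.38
= 1.0526

1.0526


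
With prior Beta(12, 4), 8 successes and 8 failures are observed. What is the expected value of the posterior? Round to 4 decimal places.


Posterior = Beta(20, 12)
E[theta] = alpha/(alpha+beta)
= 20/32 = 0.625

0.625


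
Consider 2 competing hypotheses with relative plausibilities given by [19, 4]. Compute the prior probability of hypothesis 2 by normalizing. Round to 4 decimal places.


Sum of weights = 19 + 4 = 23
Normalized prior for H2 = 4 / 23
= 0.1739

0.1739


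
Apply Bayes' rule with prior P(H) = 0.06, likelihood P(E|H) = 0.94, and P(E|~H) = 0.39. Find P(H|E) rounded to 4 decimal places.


Step 1: Compute marginal P(E) = P(E|H)P(H) + P(E|~H)P(~H)
= 0.94*0.06 + 0.39*0.94 = 0.423
Step 2: P(H|E) = P(E|H)P(H)/P(E) = 0.0564/0.423
= 0.1333

0.1333


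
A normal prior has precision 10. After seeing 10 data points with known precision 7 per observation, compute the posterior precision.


In the conjugate normal model, precisions add:
tau_posterior = tau_prior + n * tau_data
= 10 + 10*7 = 80

80


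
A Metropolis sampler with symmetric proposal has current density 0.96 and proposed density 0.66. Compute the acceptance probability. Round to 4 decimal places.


For symmetric proposals, acceptance = min(1, pi(x*)/pi(x))
= min(1, 0.66/0.96)
= min(1, 0.6875) = 0.6875

0.6875


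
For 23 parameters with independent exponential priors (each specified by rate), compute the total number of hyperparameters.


A exponential prior has 1 hyperparameter per parameter.
Total = 23 * 1 = 23

23


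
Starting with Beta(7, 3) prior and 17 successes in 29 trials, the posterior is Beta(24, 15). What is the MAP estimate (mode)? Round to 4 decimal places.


The mode of Beta(a, b) when a > 1 and b > 1 is (a-1)/(a+b-2)
= (24 - 1) / (24 + 15 - 2)
= 23 / 37
= 0.6216

0.6216


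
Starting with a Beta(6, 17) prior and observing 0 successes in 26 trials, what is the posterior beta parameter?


Posterior beta = prior beta + failures
Failures = 26 - 0 = 26
beta_post = 17 + 26 = 43

43


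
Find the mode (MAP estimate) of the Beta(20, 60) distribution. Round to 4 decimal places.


For Beta(a,b) with a,b > 1:
Mode = (a-1)/(a+b-2) = (20-1)/(80-2)
= 19/78 = 0.2436

0.2436


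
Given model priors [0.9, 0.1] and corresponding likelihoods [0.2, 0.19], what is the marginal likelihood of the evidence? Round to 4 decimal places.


P(E) = sum_i P(M_i) P(E|M_i)
= 0.18 + 0.019
= 0.199

0.199


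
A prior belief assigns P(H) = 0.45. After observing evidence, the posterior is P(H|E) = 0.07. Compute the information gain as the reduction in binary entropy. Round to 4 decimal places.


H(prior) = -0.45*log2(0.45) - 0.55*log2(0.55)
= 0.9928
H(post) = -0.07*log2(0.07) - 0.93*log2(0.93)
= 0.3659
IG = 0.9928 - 0.3659 = 0.6269

0.6269


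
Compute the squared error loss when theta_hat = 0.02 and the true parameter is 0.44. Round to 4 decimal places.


L = (theta_hat - theta_true)^2
= (0.02 - 0.44)^2
= -0.42^2 = 0.1764

0.1764


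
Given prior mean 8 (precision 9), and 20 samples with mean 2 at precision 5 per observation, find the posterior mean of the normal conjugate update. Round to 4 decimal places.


The posterior mean is a precision-weighted average of prior and data.
Post. prec. = 9 + 100 = 109
Post. mean = (72 + 200)/109 = 272/109 = 2.4954

2.4954


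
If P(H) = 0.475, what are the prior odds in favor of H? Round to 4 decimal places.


Prior odds = P(H) / (1 - P(H))
= 0.475 / 0.525
= 0.9048

0.9048


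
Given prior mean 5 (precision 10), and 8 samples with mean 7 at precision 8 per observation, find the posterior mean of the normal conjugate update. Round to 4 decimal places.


The posterior mean is a precision-weighted average of prior and data.
Post. prec. = 10 + 64 = 74
Post. mean = (50 + 448)/74 = 498/74 = 6.7297

6.7297


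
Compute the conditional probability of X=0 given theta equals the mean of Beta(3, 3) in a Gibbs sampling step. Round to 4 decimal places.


Mean of Beta(3, 3) = 0.5
P(X=0 | theta=0.5) = 0.5

0.5


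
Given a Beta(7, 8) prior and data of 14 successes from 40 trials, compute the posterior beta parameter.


Number of failures = 40 - 14 = 26
Posterior beta = 8 + 26 = 34

34


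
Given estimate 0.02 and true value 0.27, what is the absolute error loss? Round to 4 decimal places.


Absolute error = |estimate - true|
= |-0.25| = 0.25

0.25


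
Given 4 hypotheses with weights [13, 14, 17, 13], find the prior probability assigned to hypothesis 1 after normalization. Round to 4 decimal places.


To normalize, divide each weight by the sum of all weights.
Sum = 57
Prior(H1) = 13/57 = 0.2281

0.2281


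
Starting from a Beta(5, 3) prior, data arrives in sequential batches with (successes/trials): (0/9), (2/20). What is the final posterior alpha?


In sequential Bayesian updating, we sum all successes.
Total successes = 2
Final alpha = 5 + 2 = 7

7


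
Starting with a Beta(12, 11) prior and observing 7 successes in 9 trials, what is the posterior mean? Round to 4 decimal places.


Posterior parameters: alpha = 12 + 7 = 19
beta = 11 + 2 = 13
Posterior mean = alpha / (alpha + beta) = 19 / 32
= 0.5938

0.5938


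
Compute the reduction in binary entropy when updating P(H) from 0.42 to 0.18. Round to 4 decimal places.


H_before = -p*log2(p) - (1-p)*log2(1-p) for p=0.42: 0.9815
H_after for p=0.18: 0.6801
Reduction = 0.9815 - 0.6801 = 0.3014

0.3014


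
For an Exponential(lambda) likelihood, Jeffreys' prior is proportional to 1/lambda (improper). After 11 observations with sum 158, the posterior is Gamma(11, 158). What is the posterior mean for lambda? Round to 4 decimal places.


Posterior = Gamma(n, sum_x) = Gamma(11, 158)
Posterior mean = shape/rate = 11/158
= 0.0696

0.0696


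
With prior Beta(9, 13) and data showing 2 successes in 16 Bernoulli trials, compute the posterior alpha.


Conjugate update: alpha_posterior = alpha_prior + k
= 9 + 2 = 11

11


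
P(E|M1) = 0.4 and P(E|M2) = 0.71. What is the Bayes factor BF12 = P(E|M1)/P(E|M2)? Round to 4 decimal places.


Bayes factor BF12 = P(E|M1) / P(E|M2)
= 0.4 / 0.71
= 0.5634

0.5634


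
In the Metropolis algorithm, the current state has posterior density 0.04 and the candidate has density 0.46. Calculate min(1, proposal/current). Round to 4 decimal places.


Ratio = 0.46/0.04 = 11.5
Acceptance probability = min(1, 11.5)
= 1.0

1.0


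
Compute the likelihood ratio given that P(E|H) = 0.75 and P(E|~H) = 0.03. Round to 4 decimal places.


LR = P(E|H) / P(E|~H)
= 0.75 / 0.03 = 25.0

25.0


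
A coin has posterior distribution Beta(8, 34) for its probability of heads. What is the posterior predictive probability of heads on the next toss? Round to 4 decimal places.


Posterior predictive = E[theta] = alpha/(alpha+beta)
= 8/42
= 0.1905

0.1905


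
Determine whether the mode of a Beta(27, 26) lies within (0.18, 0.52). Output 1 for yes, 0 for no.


First find the mode: (a-1)/(a+b-2) = 0.5098
Is 0.5098 in (0.18, 0.52)? 1

1


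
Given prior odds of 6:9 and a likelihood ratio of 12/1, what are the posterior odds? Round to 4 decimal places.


Posterior odds = prior odds * LR
Prior odds = 6/9 = 0.6667
LR = 12/1 = 12.0
Posterior odds = 0.6667 * 12.0 = 8.0

8.0


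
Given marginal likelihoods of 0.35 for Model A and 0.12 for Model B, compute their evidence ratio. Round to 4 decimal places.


Ratio = ML(A) / ML(B) = 0.35/0.12
= 2.9167

2.9167


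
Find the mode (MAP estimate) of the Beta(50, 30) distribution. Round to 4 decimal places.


For Beta(a,b) with a,b > 1:
Mode = (a-1)/(a+b-2) = (50-1)/(80-2)
= 49/78 = 0.6282

0.6282


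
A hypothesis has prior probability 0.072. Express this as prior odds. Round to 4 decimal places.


Odds = P(H) / P(not H) = 0.072 / 0.928
= 0.0776

0.0776


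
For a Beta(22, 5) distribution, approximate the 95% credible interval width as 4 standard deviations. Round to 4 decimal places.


Variance of Beta(a,b) = ab / ((a+b)^2 * (a+b+1))
= 22*5 / ((27)^2 * 28)
= 0.0054
SD = sqrt(0.0054) = 0.0734
Width = 4 * SD = 0.2936

0.2936


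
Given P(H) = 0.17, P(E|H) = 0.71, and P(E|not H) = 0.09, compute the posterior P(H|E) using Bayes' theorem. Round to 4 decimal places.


By Bayes' theorem: P(H|E) = P(E|H)*P(H) / P(E)
P(E) = P(E|H)*P(H) + P(E|not H)*P(not H)
P(E) = 0.71*0.17 + 0.09*0.83 = 0.1954
P(H|E) = 0.71*0.17 / 0.1954 = 0.6177

0.6177


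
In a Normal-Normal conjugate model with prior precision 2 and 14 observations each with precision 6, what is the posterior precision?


Posterior precision = prior precision + n * observation precision
= 2 + 14 * 6
= 2 + 84 = 86

86


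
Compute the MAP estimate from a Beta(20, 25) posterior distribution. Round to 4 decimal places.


MAP = mode of Beta distribution
= (alpha - 1)/(alpha + beta - 2)
= (20-1)/(20+25-2)
= 19/43 = 0.4419

0.4419


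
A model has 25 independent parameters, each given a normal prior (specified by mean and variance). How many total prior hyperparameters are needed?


Each normal prior needs 2 hyperparameters (mean and variance).
Total = 2 * 25 = 50

50


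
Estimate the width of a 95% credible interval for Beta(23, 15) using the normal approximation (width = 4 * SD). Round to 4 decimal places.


For Beta(a,b): Var = ab/((a+b)^2(a+b+1))
Var = 0.0061, SD = 0.0783
Approximate 95% CI width = 4 * 0.0783 = 0.3131

0.3131


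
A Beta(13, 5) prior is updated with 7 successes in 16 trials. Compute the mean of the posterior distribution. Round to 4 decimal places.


After update: Beta(20, 14)
Mean = 20 / (20 + 14) = 20 / 34
= 0.5882

0.5882


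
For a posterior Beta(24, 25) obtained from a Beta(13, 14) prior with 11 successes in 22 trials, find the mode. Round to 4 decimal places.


Mode = (alpha - 1) / (alpha + beta - 2)
= 23 / 47
= 0.4894

0.4894


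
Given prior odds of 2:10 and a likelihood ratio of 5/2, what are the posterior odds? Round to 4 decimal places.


Posterior odds = prior odds * LR
Prior odds = 2/10 = 0.2
LR = 5/2 = 2.5
Posterior odds = 0.2 * 2.5 = 0.5

0.5


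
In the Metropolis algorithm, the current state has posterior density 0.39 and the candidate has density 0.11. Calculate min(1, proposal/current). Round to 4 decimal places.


Ratio = 0.11/0.39 = 0.2821
Acceptance probability = min(1, 0.2821)
= 0.2821

0.2821


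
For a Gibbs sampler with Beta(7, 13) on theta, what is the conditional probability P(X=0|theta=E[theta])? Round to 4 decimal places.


E[theta] = 7/(7+13) = 0.35
P(X=0|theta) = 1 - theta = 0.65

0.65


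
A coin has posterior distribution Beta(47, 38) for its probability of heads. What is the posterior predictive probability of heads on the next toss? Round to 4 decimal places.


Posterior predictive = E[theta] = alpha/(alpha+beta)
= 47/85
= 0.5529

0.5529


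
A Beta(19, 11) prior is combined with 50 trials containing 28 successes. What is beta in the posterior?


In conjugate updating:
beta_posterior = beta_prior + (n - k)
= 11 + (50 - 28)
= 11 + 22 = 33

33


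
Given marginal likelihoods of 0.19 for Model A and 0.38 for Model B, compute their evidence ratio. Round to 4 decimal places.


Ratio = ML(A) / ML(B) = 0.19/0.38
= 0.5

0.5


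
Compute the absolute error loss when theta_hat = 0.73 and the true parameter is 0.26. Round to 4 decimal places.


L = |theta_hat - theta_true|
= |0.73 - 0.26| = 0.47

0.47


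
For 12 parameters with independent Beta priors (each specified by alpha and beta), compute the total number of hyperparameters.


A Beta prior has 2 hyperparameters per parameter.
Total = 12 * 2 = 24

24


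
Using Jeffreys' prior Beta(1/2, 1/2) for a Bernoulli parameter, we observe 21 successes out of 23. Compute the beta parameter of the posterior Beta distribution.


Conjugate update: Beta(0.5 + k, 0.5 + n - k).
k = 21, n - k = 2
Posterior beta = 0.5 + (n - k) = 0.5 + 2 = 2.5

2.5


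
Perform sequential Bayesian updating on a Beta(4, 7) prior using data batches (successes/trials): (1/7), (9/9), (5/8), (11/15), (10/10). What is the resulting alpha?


Accumulate successes: 36
Posterior alpha = prior alpha + sum of successes
= 4 + 36 = 40

40


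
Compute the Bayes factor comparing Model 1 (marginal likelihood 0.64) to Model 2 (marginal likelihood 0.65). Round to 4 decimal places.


BF12 = marginal likelihood of M1 / marginal likelihood of M2
= 0.64/0.65
= 0.9846

0.9846


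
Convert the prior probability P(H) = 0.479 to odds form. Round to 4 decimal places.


P(not H) = 1 - 0.479 = 0.521
Odds = 0.479 / 0.521 = 0.9194

0.9194


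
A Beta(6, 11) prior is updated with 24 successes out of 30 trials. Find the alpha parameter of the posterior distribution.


In the Beta-Binomial conjugate update:
alpha_post = alpha_prior + successes
= 6 + 24
= 30

30


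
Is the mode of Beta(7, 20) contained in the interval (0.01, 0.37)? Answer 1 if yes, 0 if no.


Mode = (a-1)/(a+b-2) = 6/25 = 0.24
Interval: (0.01, 0.37)
Contains mode? 1

1


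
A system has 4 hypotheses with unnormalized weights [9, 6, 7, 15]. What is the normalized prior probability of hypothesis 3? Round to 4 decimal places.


The normalized prior is the weight divided by the total.
Total weight = 37
P(H3) = 7 / 37 = 0.1892

0.1892


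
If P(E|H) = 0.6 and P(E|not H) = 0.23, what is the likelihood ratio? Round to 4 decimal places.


Likelihood ratio = P(E|H) / P(E|not H)
= 0.6 / 0.23
= 2.6087

2.6087


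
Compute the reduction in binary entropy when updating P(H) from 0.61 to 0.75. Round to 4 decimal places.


H_before = -p*log2(p) - (1-p)*log2(1-p) for p=0.61: 0.9648
H_after for p=0.75: 0.8113
Reduction = 0.9648 - 0.8113 = 0.1535

0.1535


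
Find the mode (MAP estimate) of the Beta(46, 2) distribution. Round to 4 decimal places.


For Beta(a,b) with a,b > 1:
Mode = (a-1)/(a+b-2) = (46-1)/(48-2)
= 45/46 = 0.9783

0.9783


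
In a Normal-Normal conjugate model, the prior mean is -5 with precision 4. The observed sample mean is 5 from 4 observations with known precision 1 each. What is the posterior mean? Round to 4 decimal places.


Posterior precision = tau0 + n*tau = 4 + 4*1 = 8
Posterior mean = (tau0*mu0 + n*tau*xbar) / posterior_precision
= (4*-5 + 4*1*5) / 8
= 0 / 8 = 0.0

0.0


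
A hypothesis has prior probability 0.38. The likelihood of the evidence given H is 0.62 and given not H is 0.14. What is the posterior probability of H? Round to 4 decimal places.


Using Bayes' theorem:
P(E) = 0.38 * 0.62 + 0.62 * 0.14
P(E) = 0.3224
P(H|E) = (0.38 * 0.62) / 0.3224 = 0.7308

0.7308


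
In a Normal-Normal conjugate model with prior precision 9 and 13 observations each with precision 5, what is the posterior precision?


Posterior precision = prior precision + n * observation precision
= 9 + 13 * 5
= 9 + 65 = 74

74


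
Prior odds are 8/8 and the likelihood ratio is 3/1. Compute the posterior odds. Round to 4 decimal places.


Posterior odds = prior odds * likelihood ratio
= (8/8) * (3/1)
= 24 / 8
= 3.0

3.0


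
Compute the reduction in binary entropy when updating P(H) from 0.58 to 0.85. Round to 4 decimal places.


H_before = -p*log2(p) - (1-p)*log2(1-p) for p=0.58: 0.9815
H_after for p=0.85: 0.6098
Reduction = 0.9815 - 0.6098 = 0.3716

0.3716


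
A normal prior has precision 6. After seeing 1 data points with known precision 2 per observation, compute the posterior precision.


In the conjugate normal model, precisions add:
tau_posterior = tau_prior + n * tau_data
= 6 + 1*2 = 8

8


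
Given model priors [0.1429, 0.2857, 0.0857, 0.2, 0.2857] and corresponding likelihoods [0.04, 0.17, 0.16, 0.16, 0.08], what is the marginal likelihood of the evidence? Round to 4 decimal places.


P(E) = sum_i P(M_i) P(E|M_i)
= 0.0057 + 0.0486 + 0.0137 + 0.032 + 0.0229
= 0.1229

0.1229


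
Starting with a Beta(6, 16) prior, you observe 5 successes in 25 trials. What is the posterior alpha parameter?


For a Beta-Binomial conjugate model:
Posterior alpha = prior alpha + number of successes
= 6 + 5 = 11

11


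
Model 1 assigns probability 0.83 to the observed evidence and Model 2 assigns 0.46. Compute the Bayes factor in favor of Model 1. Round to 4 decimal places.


BF = P(data|M1) / P(data|M2)
= 0.83 / 0.46 = 1.8043

1.8043


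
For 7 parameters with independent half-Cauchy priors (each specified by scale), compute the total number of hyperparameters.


A half-Cauchy prior has 1 hyperparameter per parameter.
Total = 7 * 1 = 7

7


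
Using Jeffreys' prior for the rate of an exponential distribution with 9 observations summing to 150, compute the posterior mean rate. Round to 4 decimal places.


Jeffreys' prior leads to posterior Gamma(9, 150).
Mean = 9/150 = 0.06

0.06


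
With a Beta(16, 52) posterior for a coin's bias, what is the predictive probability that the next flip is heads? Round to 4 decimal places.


The predictive probability equals the posterior mean.
P(next = heads) = alpha / (alpha + beta)
= 16 / 68 = 0.2353

0.2353


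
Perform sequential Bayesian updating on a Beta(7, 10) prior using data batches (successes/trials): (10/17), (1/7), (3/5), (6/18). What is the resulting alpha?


Accumulate successes: 20
Posterior alpha = prior alpha + sum of successes
= 7 + 20 = 27

27


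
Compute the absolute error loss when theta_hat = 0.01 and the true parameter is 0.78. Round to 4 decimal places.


L = |theta_hat - theta_true|
= |0.01 - 0.78| = 0.77

0.77


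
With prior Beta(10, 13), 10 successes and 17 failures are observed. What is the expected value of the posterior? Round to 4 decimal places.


Posterior = Beta(20, 30)
E[theta] = alpha/(alpha+beta)
= 20/50 = 0.4

0.4


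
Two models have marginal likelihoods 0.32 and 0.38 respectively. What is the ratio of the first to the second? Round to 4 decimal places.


Evidence ratio = 0.32 / 0.38
= 0.8421

0.8421


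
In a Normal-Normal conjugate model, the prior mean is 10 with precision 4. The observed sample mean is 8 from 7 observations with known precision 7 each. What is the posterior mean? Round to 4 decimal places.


Posterior precision = tau0 + n*tau = 4 + 7*7 = 53
Posterior mean = (tau0*mu0 + n*tau*xbar) / posterior_precision
= (4*10 + 7*7*8) / 53
= 432 / 53 = 8.1509

8.1509


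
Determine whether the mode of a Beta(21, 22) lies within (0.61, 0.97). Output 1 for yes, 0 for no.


First find the mode: (a-1)/(a+b-2) = 0.4878
Is 0.4878 in (0.61, 0.97)? 0

0


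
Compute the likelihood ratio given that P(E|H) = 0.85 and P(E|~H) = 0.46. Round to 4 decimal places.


LR = P(E|H) / P(E|~H)
= 0.85 / 0.46 = 1.8478

1.8478


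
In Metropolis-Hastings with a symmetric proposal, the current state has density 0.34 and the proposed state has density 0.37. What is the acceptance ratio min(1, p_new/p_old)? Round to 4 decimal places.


Ratio = p_new / p_old = 0.37 / 0.34 = 1.0882
Acceptance = min(1, 1.0882) = 1.0

1.0


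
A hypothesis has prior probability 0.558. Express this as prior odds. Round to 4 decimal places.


Odds = P(H) / P(not H) = 0.558 / 0.442
= 1.2624

1.2624


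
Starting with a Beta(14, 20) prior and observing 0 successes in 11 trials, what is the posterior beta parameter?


Posterior beta = prior beta + failures
Failures = 11 - 0 = 11
beta_post = 20 + 11 = 31

31


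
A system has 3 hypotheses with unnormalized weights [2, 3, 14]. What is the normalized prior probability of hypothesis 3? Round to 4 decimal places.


The normalized prior is the weight divided by the total.
Total weight = 19
P(H3) = 14 / 19 = 0.7368

0.7368


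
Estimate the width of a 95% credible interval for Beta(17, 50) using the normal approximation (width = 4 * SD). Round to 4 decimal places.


For Beta(a,b): Var = ab/((a+b)^2(a+b+1))
Var = 0.0028, SD = 0.0528
Approximate 95% CI width = 4 * 0.0528 = 0.2111

0.2111


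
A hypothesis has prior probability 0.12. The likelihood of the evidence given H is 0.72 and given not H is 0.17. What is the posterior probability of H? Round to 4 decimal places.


Using Bayes' theorem:
P(E) = 0.12 * 0.72 + 0.88 * 0.17
P(E) = 0.236
P(H|E) = (0.12 * 0.72) / 0.236 = 0.3661

0.3661


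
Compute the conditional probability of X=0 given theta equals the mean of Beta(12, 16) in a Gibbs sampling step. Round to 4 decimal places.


Mean of Beta(12, 16) = 0.4286
P(X=0 | theta=0.4286) = 0.5714

0.5714


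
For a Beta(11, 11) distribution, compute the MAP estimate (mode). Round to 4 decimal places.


MAP = mode = (a-1)/(a+b-2)
= (11-1)/(11+11-2)
= 10/20 = 0.5

0.5


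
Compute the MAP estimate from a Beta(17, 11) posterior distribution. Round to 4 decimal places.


MAP = mode of Beta distribution
= (alpha - 1)/(alpha + beta - 2)
= (17-1)/(17+11-2)
= 16/26 = 0.6154

0.6154


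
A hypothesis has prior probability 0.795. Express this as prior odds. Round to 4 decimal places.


Odds = P(H) / P(not H) = 0.795 / 0.205
= 3.878

3.878


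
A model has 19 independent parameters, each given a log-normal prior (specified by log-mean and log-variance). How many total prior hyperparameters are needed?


Each log-normal prior needs 2 hyperparameters (log-mean and log-variance).
Total = 2 * 19 = 38

38


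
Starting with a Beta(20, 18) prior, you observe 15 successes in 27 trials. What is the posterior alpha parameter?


For a Beta-Binomial conjugate model:
Posterior alpha = prior alpha + number of successes
= 20 + 15 = 35

35


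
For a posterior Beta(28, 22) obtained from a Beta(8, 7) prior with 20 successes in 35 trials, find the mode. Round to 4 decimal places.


Mode = (alpha - 1) / (alpha + beta - 2)
= 27 / 48
= 0.5625

0.5625


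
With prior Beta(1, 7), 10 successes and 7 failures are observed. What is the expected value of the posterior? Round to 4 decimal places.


Posterior = Beta(11, 14)
E[theta] = alpha/(alpha+beta)
= 11/25 = 0.44

0.44


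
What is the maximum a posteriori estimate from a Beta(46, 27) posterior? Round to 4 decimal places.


The MAP estimate equals the mode of the distribution.
Mode of Beta(a,b) = (a-1)/(a+b-2)
= 45/71
= 0.6338

0.6338


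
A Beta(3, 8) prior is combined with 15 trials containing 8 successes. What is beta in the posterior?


In conjugate updating:
beta_posterior = beta_prior + (n - k)
= 8 + (15 - 8)
= 8 + 7 = 15

15


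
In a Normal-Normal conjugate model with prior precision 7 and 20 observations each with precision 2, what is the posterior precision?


Posterior precision = prior precision + n * observation precision
= 7 + 20 * 2
= 7 + 40 = 47

47


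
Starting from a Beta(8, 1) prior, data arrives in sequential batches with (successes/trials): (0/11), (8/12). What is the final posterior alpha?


In sequential Bayesian updating, we sum all successes.
Total successes = 8
Final alpha = 8 + 8 = 16

16
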